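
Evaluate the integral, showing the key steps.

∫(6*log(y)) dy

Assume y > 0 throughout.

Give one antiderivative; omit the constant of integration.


Step 1. Integrate ∫(6*log(y)) dy by parts with u = log(y), dv = (6) dy, so v = 6*y [assuming y > 0]: now 6*y*log(y) + ∫(-6) dy.
Step 2. Evaluate the standard form: now 6*y*log(y) - 6*y.
Answer: 6*y*log(y) - 6*y.


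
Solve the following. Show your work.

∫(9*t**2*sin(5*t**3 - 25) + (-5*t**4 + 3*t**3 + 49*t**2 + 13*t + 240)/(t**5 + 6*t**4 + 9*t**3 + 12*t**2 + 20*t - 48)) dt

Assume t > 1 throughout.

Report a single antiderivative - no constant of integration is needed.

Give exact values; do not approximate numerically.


Step 1. Rewrite: now ∫(9*t**2*sin(5*t**3 - 25)) dt + ∫((-5*t**4 + 3*t**3 + 49*t**2 + 13*t + 240)/(t**5 + 6*t**4 + 9*t**3 + 12*t**2 + 20*t - 48)) dt.
Step 2. Substitute u = t**3 - 5, turning ∫(9*t**2*sin(5*t**3 - 25)) dt into ∫(3*sin(5*u)) du: now ∫((-5*t**4 + 3*t**3 + 49*t**2 + 13*t + 240)/(t**5 + 6*t**4 + 9*t**3 + 12*t**2 + 20*t - 48)) dt + ∫(3*sin(5*u)) du.
Step 3. Evaluate the standard form: now -3*cos(5*u)/5 + ∫((-5*t**4 + 3*t**3 + 49*t**2 + 13*t + 240)/(t**5 + 6*t**4 + 9*t**3 + 12*t**2 + 20*t - 48)) dt.
Step 4. Substitute back u = t**3 - 5: now -3*cos(5*t**3 - 25)/5 + ∫((-5*t**4 + 3*t**3 + 49*t**2 + 13*t + 240)/(t**5 + 6*t**4 + 9*t**3 + 12*t**2 + 20*t - 48)) dt.
Step 5. Decompose ∫((-5*t**4 + 3*t**3 + 49*t**2 + 13*t + 240)/(t**5 + 6*t**4 + 9*t**3 + 12*t**2 + 20*t - 48)) dt by partial fractions, (-5*t**4 + 3*t**3 + 49*t**2 + 13*t + 240)/(t**5 + 6*t**4 + 9*t**3 + 12*t**2 + 20*t - 48) = 1/(t**2 + 4) - 5/(t + 4) - 3/(t + 3) + 3/(t - 1): now -3*cos(5*t**3 - 25)/5 + ∫(3/(t - 1)) dt + ∫(-3/(t + 3)) dt + ∫(-5/(t + 4)) dt + ∫(1/(t**2 + 4)) dt.
Step 6. Evaluate the standard form [assuming t > -4]: now -5*log(t + 4) - 3*cos(5*t**3 - 25)/5 + ∫(3/(t - 1)) dt + ∫(-3/(t + 3)) dt + ∫(1/(t**2 + 4)) dt.
Step 7. Evaluate the standard form [assuming t > -3]: now -3*log(t + 3) - 5*log(t + 4) - 3*cos(5*t**3 - 25)/5 + ∫(3/(t - 1)) dt + ∫(1/(t**2 + 4)) dt.
Step 8. Evaluate the standard form [assuming t > 1]: now 3*log(t - 1) - 3*log(t + 3) - 5*log(t + 4) - 3*cos(5*t**3 - 25)/5 + ∫(1/(t**2 + 4)) dt.
Step 9. Evaluate the standard form: now 3*log(t - 1) - 3*log(t + 3) - 5*log(t + 4) - 3*cos(5*t**3 - 25)/5 + atan(t/2)/2.
Answer: 3*log(t - 1) - 3*log(t + 3) - 5*log(t + 4) - 3*cos(5*t**3 - 25)/5 + atan(t/2)/2.


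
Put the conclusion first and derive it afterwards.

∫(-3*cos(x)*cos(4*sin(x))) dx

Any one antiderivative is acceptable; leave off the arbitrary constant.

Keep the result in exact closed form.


The answer is -3*sin(4*sin(x))/4.
Step 1. Substitute u = sin(x), turning ∫(-3*cos(x)*cos(4*sin(x))) dx into ∫(-3*cos(4*u)) du: now ∫(-3*cos(4*u)) du.
Step 2. Evaluate the standard form: now -3*sin(4*u)/4.
Step 3. Substitute back u = sin(x): now -3*sin(4*sin(x))/4.
Answer: -3*sin(4*sin(x))/4.


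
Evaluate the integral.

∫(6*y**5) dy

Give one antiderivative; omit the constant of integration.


Answer: y**6.


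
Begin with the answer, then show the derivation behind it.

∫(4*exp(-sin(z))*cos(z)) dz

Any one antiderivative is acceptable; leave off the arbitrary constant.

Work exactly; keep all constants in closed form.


The answer is -4*exp(-sin(z)).
Step 1. Substitute u = sin(z), turning ∫(4*exp(-sin(z))*cos(z)) dz into ∫(4*exp(-u)) du: now ∫(4*exp(-u)) du.
Step 2. Evaluate the standard form: now -4*exp(-u).
Step 3. Substitute back u = sin(z): now -4*exp(-sin(z)).
Answer: -4*exp(-sin(z)).


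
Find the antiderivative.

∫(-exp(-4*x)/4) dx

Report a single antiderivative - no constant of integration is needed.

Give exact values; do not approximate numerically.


Answer: exp(-4*x)/16.


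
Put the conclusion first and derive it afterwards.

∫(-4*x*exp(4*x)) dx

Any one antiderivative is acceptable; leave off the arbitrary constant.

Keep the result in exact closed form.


The answer is -x*exp(4*x) + exp(4*x)/4.
Step 1. Integrate ∫(-4*x*exp(4*x)) dx by parts with u = x, dv = (-4*exp(4*x)) dx, so v = -exp(4*x): now -x*exp(4*x) + ∫(exp(4*x)) dx.
Step 2. Evaluate the standard form: now -x*exp(4*x) + exp(4*x)/4.
Answer: -x*exp(4*x) + exp(4*x)/4.


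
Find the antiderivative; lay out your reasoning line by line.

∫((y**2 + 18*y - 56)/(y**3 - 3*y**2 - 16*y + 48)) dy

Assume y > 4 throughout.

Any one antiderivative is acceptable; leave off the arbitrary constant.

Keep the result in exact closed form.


Step 1. Decompose ∫((y**2 + 18*y - 56)/(y**3 - 3*y**2 - 16*y + 48)) dy by partial fractions, (y**2 + 18*y - 56)/(y**3 - 3*y**2 - 16*y + 48) = -2/(y + 4) - 1/(y - 3) + 4/(y - 4): now ∫(4/(y - 4)) dy + ∫(-1/(y - 3)) dy + ∫(-2/(y + 4)) dy.
Step 2. Evaluate the standard form [assuming y > 4]: now 4*log(y - 4) + ∫(-1/(y - 3)) dy + ∫(-2/(y + 4)) dy.
Step 3. Evaluate the standard form [assuming y > 3]: now 4*log(y - 4) - log(y - 3) + ∫(-2/(y + 4)) dy.
Step 4. Evaluate the standard form [assuming y > -4]: now 4*log(y - 4) - log(y - 3) - 2*log(y + 4).
Answer: 4*log(y - 4) - log(y - 3) - 2*log(y + 4).


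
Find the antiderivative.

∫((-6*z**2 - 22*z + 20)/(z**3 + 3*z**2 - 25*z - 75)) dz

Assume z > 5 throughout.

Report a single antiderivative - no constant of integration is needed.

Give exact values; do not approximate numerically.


Answer: -3*log(z - 5) - 2*log(z + 3) - log(z + 5).


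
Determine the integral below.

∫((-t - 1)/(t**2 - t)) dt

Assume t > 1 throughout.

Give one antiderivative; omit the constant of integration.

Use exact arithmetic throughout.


Answer: log(t) - 2*log(t - 1).


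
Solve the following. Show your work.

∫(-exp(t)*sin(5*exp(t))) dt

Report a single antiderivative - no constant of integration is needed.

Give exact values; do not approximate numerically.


Step 1. Substitute u = exp(t), turning ∫(-exp(t)*sin(5*exp(t))) dt into ∫(-sin(5*u)) du: now ∫(-sin(5*u)) du.
Step 2. Evaluate the standard form: now cos(5*u)/5.
Step 3. Substitute back u = exp(t): now cos(5*exp(t))/5.
Answer: cos(5*exp(t))/5.


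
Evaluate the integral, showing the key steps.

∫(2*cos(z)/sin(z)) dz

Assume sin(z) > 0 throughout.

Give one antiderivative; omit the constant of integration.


Step 1. Substitute u = sin(z), turning ∫(2*cos(z)/sin(z)) dz into ∫(2/u) du: now ∫(2/u) du.
Step 2. Evaluate the standard form [assuming u > 0]: now 2*log(u).
Step 3. Substitute back u = sin(z): now 2*log(sin(z)).
Answer: 2*log(sin(z)).


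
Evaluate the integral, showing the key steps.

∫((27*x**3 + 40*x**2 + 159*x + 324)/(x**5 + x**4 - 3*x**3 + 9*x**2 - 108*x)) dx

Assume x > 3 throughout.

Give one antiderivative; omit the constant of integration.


Step 1. Decompose ∫((27*x**3 + 40*x**2 + 159*x + 324)/(x**5 + x**4 - 3*x**3 + 9*x**2 - 108*x)) dx by partial fractions, (27*x**3 + 40*x**2 + 159*x + 324)/(x**5 + x**4 - 3*x**3 + 9*x**2 - 108*x) = 4/(x**2 + 9) - 2/(x + 4) + 5/(x - 3) - 3/x: now ∫(-3/x) dx + ∫(5/(x - 3)) dx + ∫(-2/(x + 4)) dx + ∫(4/(x**2 + 9)) dx.
Step 2. Evaluate the standard form [assuming x > 3]: now 5*log(x - 3) + ∫(-3/x) dx + ∫(-2/(x + 4)) dx + ∫(4/(x**2 + 9)) dx.
Step 3. Evaluate the standard form [assuming x > -4]: now 5*log(x - 3) - 2*log(x + 4) + ∫(-3/x) dx + ∫(4/(x**2 + 9)) dx.
Step 4. Evaluate the standard form [assuming x > 0]: now -3*log(x) + 5*log(x - 3) - 2*log(x + 4) + ∫(4/(x**2 + 9)) dx.
Step 5. Evaluate the standard form: now -3*log(x) + 5*log(x - 3) - 2*log(x + 4) + 4*atan(x/3)/3.
Answer: -3*log(x) + 5*log(x - 3) - 2*log(x + 4) + 4*atan(x/3)/3.


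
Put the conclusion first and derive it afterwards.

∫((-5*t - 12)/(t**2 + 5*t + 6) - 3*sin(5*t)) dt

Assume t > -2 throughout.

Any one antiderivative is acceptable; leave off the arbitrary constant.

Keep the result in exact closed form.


The answer is -2*log(t + 2) - 3*log(t + 3) + 3*cos(5*t)/5.
Step 1. Rewrite: now ∫((-5*t - 12)/(t**2 + 5*t + 6)) dt + ∫(-3*sin(5*t)) dt.
Step 2. Evaluate the standard form: now 3*cos(5*t)/5 + ∫((-5*t - 12)/(t**2 + 5*t + 6)) dt.
Step 3. Decompose ∫((-5*t - 12)/(t**2 + 5*t + 6)) dt by partial fractions, (-5*t - 12)/(t**2 + 5*t + 6) = -3/(t + 3) - 2/(t + 2): now 3*cos(5*t)/5 + ∫(-2/(t + 2)) dt + ∫(-3/(t + 3)) dt.
Step 4. Evaluate the standard form [assuming t > -2]: now -2*log(t + 2) + 3*cos(5*t)/5 + ∫(-3/(t + 3)) dt.
Step 5. Evaluate the standard form [assuming t > -3]: now -2*log(t + 2) - 3*log(t + 3) + 3*cos(5*t)/5.
Answer: -2*log(t + 2) - 3*log(t + 3) + 3*cos(5*t)/5.


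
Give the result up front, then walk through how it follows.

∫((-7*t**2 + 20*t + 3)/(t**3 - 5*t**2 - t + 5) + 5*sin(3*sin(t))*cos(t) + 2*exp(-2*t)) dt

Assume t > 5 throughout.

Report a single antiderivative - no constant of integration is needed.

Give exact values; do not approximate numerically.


The answer is -3*log(t - 5) - 2*log(t - 1) - 2*log(t + 1) - 5*cos(3*sin(t))/3 - exp(-2*t).
Step 1. Rewrite: now ∫((-7*t**2 + 20*t + 3)/(t**3 - 5*t**2 - t + 5)) dt + ∫(5*sin(3*sin(t))*cos(t)) dt + ∫(2*exp(-2*t)) dt.
Step 2. Evaluate the standard form: now ∫((-7*t**2 + 20*t + 3)/(t**3 - 5*t**2 - t + 5)) dt + ∫(5*sin(3*sin(t))*cos(t)) dt - exp(-2*t).
Step 3. Decompose ∫((-7*t**2 + 20*t + 3)/(t**3 - 5*t**2 - t + 5)) dt by partial fractions, (-7*t**2 + 20*t + 3)/(t**3 - 5*t**2 - t + 5) = -2/(t + 1) - 2/(t - 1) - 3/(t - 5): now ∫(5*sin(3*sin(t))*cos(t)) dt + ∫(-3/(t - 5)) dt + ∫(-2/(t - 1)) dt + ∫(-2/(t + 1)) dt - exp(-2*t).
Step 4. Evaluate the standard form [assuming t > 5]: now -3*log(t - 5) + ∫(5*sin(3*sin(t))*cos(t)) dt + ∫(-2/(t - 1)) dt + ∫(-2/(t + 1)) dt - exp(-2*t).
Step 5. Evaluate the standard form [assuming t > 1]: now -3*log(t - 5) - 2*log(t - 1) + ∫(5*sin(3*sin(t))*cos(t)) dt + ∫(-2/(t + 1)) dt - exp(-2*t).
Step 6. Evaluate the standard form [assuming t > -1]: now -3*log(t - 5) - 2*log(t - 1) - 2*log(t + 1) + ∫(5*sin(3*sin(t))*cos(t)) dt - exp(-2*t).
Step 7. Substitute u = sin(t), turning ∫(5*sin(3*sin(t))*cos(t)) dt into ∫(5*sin(3*u)) du: now -3*log(t - 5) - 2*log(t - 1) - 2*log(t + 1) + ∫(5*sin(3*u)) du - exp(-2*t).
Step 8. Evaluate the standard form: now -3*log(t - 5) - 2*log(t - 1) - 2*log(t + 1) - 5*cos(3*u)/3 - exp(-2*t).
Step 9. Substitute back u = sin(t): now -3*log(t - 5) - 2*log(t - 1) - 2*log(t + 1) - 5*cos(3*sin(t))/3 - exp(-2*t).
Answer: -3*log(t - 5) - 2*log(t - 1) - 2*log(t + 1) - 5*cos(3*sin(t))/3 - exp(-2*t).


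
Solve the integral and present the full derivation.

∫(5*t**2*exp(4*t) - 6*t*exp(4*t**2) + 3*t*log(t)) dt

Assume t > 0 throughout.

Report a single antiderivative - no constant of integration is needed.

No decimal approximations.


Step 1. Rewrite: now ∫(-6*t*exp(4*t**2)) dt + ∫(3*t*log(t)) dt + ∫(5*t**2*exp(4*t)) dt.
Step 2. Integrate ∫(3*t*log(t)) dt by parts with u = log(t), dv = (3*t) dt, so v = 3*t**2/2 [assuming t > 0]: now 3*t**2*log(t)/2 + ∫(-3*t/2) dt + ∫(-6*t*exp(4*t**2)) dt + ∫(5*t**2*exp(4*t)) dt.
Step 3. Evaluate the standard form: now 3*t**2*log(t)/2 - 3*t**2/4 + ∫(-6*t*exp(4*t**2)) dt + ∫(5*t**2*exp(4*t)) dt.
Step 4. Substitute u = t**2, turning ∫(-6*t*exp(4*t**2)) dt into ∫(-3*exp(4*u)) du: now 3*t**2*log(t)/2 - 3*t**2/4 + ∫(5*t**2*exp(4*t)) dt + ∫(-3*exp(4*u)) du.
Step 5. Evaluate the standard form: now 3*t**2*log(t)/2 - 3*t**2/4 - 3*exp(4*u)/4 + ∫(5*t**2*exp(4*t)) dt.
Step 6. Substitute back u = t**2: now 3*t**2*log(t)/2 - 3*t**2/4 - 3*exp(4*t**2)/4 + ∫(5*t**2*exp(4*t)) dt.
Step 7. Integrate ∫(5*t**2*exp(4*t)) dt by parts with u = t**2, dv = (5*exp(4*t)) dt, so v = 5*exp(4*t)/4: now 5*t**2*exp(4*t)/4 + 3*t**2*log(t)/2 - 3*t**2/4 - 3*exp(4*t**2)/4 + ∫(-5*t*exp(4*t)/2) dt.
Step 8. Integrate ∫(-5*t*exp(4*t)/2) dt by parts with u = t, dv = (-5*exp(4*t)/2) dt, so v = -5*exp(4*t)/8: now 5*t**2*exp(4*t)/4 + 3*t**2*log(t)/2 - 3*t**2/4 - 5*t*exp(4*t)/8 - 3*exp(4*t**2)/4 + ∫(5*exp(4*t)/8) dt.
Step 9. Evaluate the standard form: now 5*t**2*exp(4*t)/4 + 3*t**2*log(t)/2 - 3*t**2/4 - 5*t*exp(4*t)/8 + 5*exp(4*t)/32 - 3*exp(4*t**2)/4.
Answer: 5*t**2*exp(4*t)/4 + 3*t**2*log(t)/2 - 3*t**2/4 - 5*t*exp(4*t)/8 + 5*exp(4*t)/32 - 3*exp(4*t**2)/4.


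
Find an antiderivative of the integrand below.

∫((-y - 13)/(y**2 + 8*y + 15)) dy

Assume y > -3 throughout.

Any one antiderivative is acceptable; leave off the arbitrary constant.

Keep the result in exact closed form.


Answer: -5*log(y + 3) + 4*log(y + 5).


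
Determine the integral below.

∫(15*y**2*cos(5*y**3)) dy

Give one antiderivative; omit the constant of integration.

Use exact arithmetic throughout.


Answer: sin(5*y**3).


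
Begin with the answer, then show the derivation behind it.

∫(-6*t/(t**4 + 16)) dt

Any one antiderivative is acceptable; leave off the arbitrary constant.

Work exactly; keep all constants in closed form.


The answer is -3*atan(t**2/4)/4.
Step 1. Substitute u = t**2, turning ∫(-6*t/(t**4 + 16)) dt into ∫(-3/(u**2 + 16)) du: now ∫(-3/(u**2 + 16)) du.
Step 2. Evaluate the standard form: now -3*atan(u/4)/4.
Step 3. Substitute back u = t**2: now -3*atan(t**2/4)/4.
Answer: -3*atan(t**2/4)/4.


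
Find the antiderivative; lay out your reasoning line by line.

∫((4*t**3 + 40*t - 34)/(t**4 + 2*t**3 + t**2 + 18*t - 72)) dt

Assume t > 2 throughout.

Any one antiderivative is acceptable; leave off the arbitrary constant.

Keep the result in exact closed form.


Step 1. Decompose ∫((4*t**3 + 40*t - 34)/(t**4 + 2*t**3 + t**2 + 18*t - 72)) dt by partial fractions, (4*t**3 + 40*t - 34)/(t**4 + 2*t**3 + t**2 + 18*t - 72) = 2/(t**2 + 9) + 3/(t + 4) + 1/(t - 2): now ∫(1/(t - 2)) dt + ∫(3/(t + 4)) dt + ∫(2/(t**2 + 9)) dt.
Step 2. Evaluate the standard form [assuming t > 2]: now log(t - 2) + ∫(3/(t + 4)) dt + ∫(2/(t**2 + 9)) dt.
Step 3. Evaluate the standard form [assuming t > -4]: now log(t - 2) + 3*log(t + 4) + ∫(2/(t**2 + 9)) dt.
Step 4. Evaluate the standard form: now log(t - 2) + 3*log(t + 4) + 2*atan(t/3)/3.
Answer: log(t - 2) + 3*log(t + 4) + 2*atan(t/3)/3.


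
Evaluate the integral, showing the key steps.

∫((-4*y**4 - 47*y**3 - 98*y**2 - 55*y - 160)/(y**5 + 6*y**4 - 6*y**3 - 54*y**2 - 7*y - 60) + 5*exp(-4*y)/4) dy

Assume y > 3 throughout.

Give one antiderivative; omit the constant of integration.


Step 1. Rewrite: now ∫((-4*y**4 - 47*y**3 - 98*y**2 - 55*y - 160)/(y**5 + 6*y**4 - 6*y**3 - 54*y**2 - 7*y - 60)) dy + ∫(5*exp(-4*y)/4) dy.
Step 2. Decompose ∫((-4*y**4 - 47*y**3 - 98*y**2 - 55*y - 160)/(y**5 + 6*y**4 - 6*y**3 - 54*y**2 - 7*y - 60)) dy by partial fractions, (-4*y**4 - 47*y**3 - 98*y**2 - 55*y - 160)/(y**5 + 6*y**4 - 6*y**3 - 54*y**2 - 7*y - 60) = 1/(y**2 + 1) + 5/(y + 5) - 4/(y + 4) - 5/(y - 3): now ∫(-5/(y - 3)) dy + ∫(-4/(y + 4)) dy + ∫(5/(y + 5)) dy + ∫(1/(y**2 + 1)) dy + ∫(5*exp(-4*y)/4) dy.
Step 3. Evaluate the standard form [assuming y > -4]: now -4*log(y + 4) + ∫(-5/(y - 3)) dy + ∫(5/(y + 5)) dy + ∫(1/(y**2 + 1)) dy + ∫(5*exp(-4*y)/4) dy.
Step 4. Evaluate the standard form [assuming y > -5]: now -4*log(y + 4) + 5*log(y + 5) + ∫(-5/(y - 3)) dy + ∫(1/(y**2 + 1)) dy + ∫(5*exp(-4*y)/4) dy.
Step 5. Evaluate the standard form [assuming y > 3]: now -5*log(y - 3) - 4*log(y + 4) + 5*log(y + 5) + ∫(1/(y**2 + 1)) dy + ∫(5*exp(-4*y)/4) dy.
Step 6. Evaluate the standard form: now -5*log(y - 3) - 4*log(y + 4) + 5*log(y + 5) + atan(y) + ∫(5*exp(-4*y)/4) dy.
Step 7. Evaluate the standard form: now -5*log(y - 3) - 4*log(y + 4) + 5*log(y + 5) + atan(y) - 5*exp(-4*y)/16.
Answer: -5*log(y - 3) - 4*log(y + 4) + 5*log(y + 5) + atan(y) - 5*exp(-4*y)/16.


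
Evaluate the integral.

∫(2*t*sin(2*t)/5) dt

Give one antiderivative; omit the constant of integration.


Answer: -t*cos(2*t)/5 + sin(2*t)/10.


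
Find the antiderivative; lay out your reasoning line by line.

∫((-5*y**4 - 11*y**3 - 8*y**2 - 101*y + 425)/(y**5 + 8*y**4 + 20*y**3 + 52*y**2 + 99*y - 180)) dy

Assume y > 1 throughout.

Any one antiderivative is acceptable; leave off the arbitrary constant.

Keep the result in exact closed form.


Step 1. Decompose ∫((-5*y**4 - 11*y**3 - 8*y**2 - 101*y + 425)/(y**5 + 8*y**4 + 20*y**3 + 52*y**2 + 99*y - 180)) dy by partial fractions, (-5*y**4 - 11*y**3 - 8*y**2 - 101*y + 425)/(y**5 + 8*y**4 + 20*y**3 + 52*y**2 + 99*y - 180) = -1/(y**2 + 9) - 5/(y + 5) - 1/(y + 4) + 1/(y - 1): now ∫(1/(y - 1)) dy + ∫(-1/(y + 4)) dy + ∫(-5/(y + 5)) dy + ∫(-1/(y**2 + 9)) dy.
Step 2. Evaluate the standard form [assuming y > -5]: now -5*log(y + 5) + ∫(1/(y - 1)) dy + ∫(-1/(y + 4)) dy + ∫(-1/(y**2 + 9)) dy.
Step 3. Evaluate the standard form [assuming y > -4]: now -log(y + 4) - 5*log(y + 5) + ∫(1/(y - 1)) dy + ∫(-1/(y**2 + 9)) dy.
Step 4. Evaluate the standard form [assuming y > 1]: now log(y - 1) - log(y + 4) - 5*log(y + 5) + ∫(-1/(y**2 + 9)) dy.
Step 5. Evaluate the standard form: now log(y - 1) - log(y + 4) - 5*log(y + 5) - atan(y/3)/3.
Answer: log(y - 1) - log(y + 4) - 5*log(y + 5) - atan(y/3)/3.


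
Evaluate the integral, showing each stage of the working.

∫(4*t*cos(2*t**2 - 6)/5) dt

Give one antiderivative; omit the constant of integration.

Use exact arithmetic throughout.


Step 1. Substitute u = t**2 - 3, turning ∫(4*t*cos(2*t**2 - 6)/5) dt into ∫(2*cos(2*u)/5) du: now ∫(2*cos(2*u)/5) du.
Step 2. Evaluate the standard form: now sin(2*u)/5.
Step 3. Substitute back u = t**2 - 3: now sin(2*t**2 - 6)/5.
Answer: sin(2*t**2 - 6)/5.


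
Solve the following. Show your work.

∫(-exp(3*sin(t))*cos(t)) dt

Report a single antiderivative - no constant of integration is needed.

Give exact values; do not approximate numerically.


Step 1. Substitute u = sin(t), turning ∫(-exp(3*sin(t))*cos(t)) dt into ∫(-exp(3*u)) du: now ∫(-exp(3*u)) du.
Step 2. Evaluate the standard form: now -exp(3*u)/3.
Step 3. Substitute back u = sin(t): now -exp(3*sin(t))/3.
Answer: -exp(3*sin(t))/3.


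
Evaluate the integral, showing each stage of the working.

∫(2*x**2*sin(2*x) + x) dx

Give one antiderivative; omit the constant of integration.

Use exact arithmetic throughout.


Step 1. Rewrite: now ∫(x) dx + ∫(2*x**2*sin(2*x)) dx.
Step 2. Integrate ∫(2*x**2*sin(2*x)) dx by parts with u = x**2, dv = (2*sin(2*x)) dx, so v = -cos(2*x): now -x**2*cos(2*x) + ∫(x) dx + ∫(2*x*cos(2*x)) dx.
Step 3. Integrate ∫(2*x*cos(2*x)) dx by parts with u = x, dv = (2*cos(2*x)) dx, so v = sin(2*x): now -x**2*cos(2*x) + x*sin(2*x) + ∫(x) dx + ∫(-sin(2*x)) dx.
Step 4. Evaluate the standard form: now -x**2*cos(2*x) + x*sin(2*x) + cos(2*x)/2 + ∫(x) dx.
Step 5. Evaluate the standard form: now -x**2*cos(2*x) + x**2/2 + x*sin(2*x) + cos(2*x)/2.
Answer: -x**2*cos(2*x) + x**2/2 + x*sin(2*x) + cos(2*x)/2.


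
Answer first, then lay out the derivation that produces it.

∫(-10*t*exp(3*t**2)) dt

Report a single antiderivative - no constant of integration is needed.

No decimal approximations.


The answer is -5*exp(3*t**2)/3.
Step 1. Substitute u = t**2, turning ∫(-10*t*exp(3*t**2)) dt into ∫(-5*exp(3*u)) du: now ∫(-5*exp(3*u)) du.
Step 2. Evaluate the standard form: now -5*exp(3*u)/3.
Step 3. Substitute back u = t**2: now -5*exp(3*t**2)/3.
Answer: -5*exp(3*t**2)/3.


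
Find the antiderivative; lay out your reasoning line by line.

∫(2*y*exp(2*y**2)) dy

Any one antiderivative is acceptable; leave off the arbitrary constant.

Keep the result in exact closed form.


Step 1. Substitute u = y**2, turning ∫(2*y*exp(2*y**2)) dy into ∫(exp(2*u)) du: now ∫(exp(2*u)) du.
Step 2. Evaluate the standard form: now exp(2*u)/2.
Step 3. Substitute back u = y**2: now exp(2*y**2)/2.
Answer: exp(2*y**2)/2.


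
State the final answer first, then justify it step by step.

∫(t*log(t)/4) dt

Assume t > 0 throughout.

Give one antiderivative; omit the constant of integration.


The answer is t**2*log(t)/8 - t**2/16.
Step 1. Integrate ∫(t*log(t)/4) dt by parts with u = log(t), dv = (t/4) dt, so v = t**2/8 [assuming t > 0]: now t**2*log(t)/8 + ∫(-t/8) dt.
Step 2. Evaluate the standard form: now t**2*log(t)/8 - t**2/16.
Answer: t**2*log(t)/8 - t**2/16.


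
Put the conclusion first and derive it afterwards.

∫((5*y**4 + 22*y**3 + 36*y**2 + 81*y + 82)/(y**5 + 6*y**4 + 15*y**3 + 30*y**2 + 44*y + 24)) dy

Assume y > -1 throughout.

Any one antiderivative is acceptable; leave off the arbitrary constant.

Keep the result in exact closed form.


The answer is 2*log(y + 1) + 4*log(y + 2) - log(y + 3) - atan(y/2)/2.
Step 1. Decompose ∫((5*y**4 + 22*y**3 + 36*y**2 + 81*y + 82)/(y**5 + 6*y**4 + 15*y**3 + 30*y**2 + 44*y + 24)) dy by partial fractions, (5*y**4 + 22*y**3 + 36*y**2 + 81*y + 82)/(y**5 + 6*y**4 + 15*y**3 + 30*y**2 + 44*y + 24) = -1/(y**2 + 4) - 1/(y + 3) + 4/(y + 2) + 2/(y + 1): now ∫(2/(y + 1)) dy + ∫(4/(y + 2)) dy + ∫(-1/(y + 3)) dy + ∫(-1/(y**2 + 4)) dy.
Step 2. Evaluate the standard form [assuming y > -1]: now 2*log(y + 1) + ∫(4/(y + 2)) dy + ∫(-1/(y + 3)) dy + ∫(-1/(y**2 + 4)) dy.
Step 3. Evaluate the standard form [assuming y > -2]: now 2*log(y + 1) + 4*log(y + 2) + ∫(-1/(y + 3)) dy + ∫(-1/(y**2 + 4)) dy.
Step 4. Evaluate the standard form [assuming y > -3]: now 2*log(y + 1) + 4*log(y + 2) - log(y + 3) + ∫(-1/(y**2 + 4)) dy.
Step 5. Evaluate the standard form: now 2*log(y + 1) + 4*log(y + 2) - log(y + 3) - atan(y/2)/2.
Answer: 2*log(y + 1) + 4*log(y + 2) - log(y + 3) - atan(y/2)/2.


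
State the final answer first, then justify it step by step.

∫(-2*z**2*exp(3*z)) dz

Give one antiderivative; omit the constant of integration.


The answer is -2*z**2*exp(3*z)/3 + 4*z*exp(3*z)/9 - 4*exp(3*z)/27.
Step 1. Integrate ∫(-2*z**2*exp(3*z)) dz by parts with u = z**2, dv = (-2*exp(3*z)) dz, so v = -2*exp(3*z)/3: now -2*z**2*exp(3*z)/3 + ∫(4*z*exp(3*z)/3) dz.
Step 2. Integrate ∫(4*z*exp(3*z)/3) dz by parts with u = z, dv = (4*exp(3*z)/3) dz, so v = 4*exp(3*z)/9: now -2*z**2*exp(3*z)/3 + 4*z*exp(3*z)/9 + ∫(-4*exp(3*z)/9) dz.
Step 3. Evaluate the standard form: now -2*z**2*exp(3*z)/3 + 4*z*exp(3*z)/9 - 4*exp(3*z)/27.
Answer: -2*z**2*exp(3*z)/3 + 4*z*exp(3*z)/9 - 4*exp(3*z)/27.


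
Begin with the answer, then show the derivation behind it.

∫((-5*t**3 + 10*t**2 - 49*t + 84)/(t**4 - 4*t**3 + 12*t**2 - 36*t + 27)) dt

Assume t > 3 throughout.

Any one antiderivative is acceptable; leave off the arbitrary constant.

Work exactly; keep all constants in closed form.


The answer is -3*log(t - 3) - 2*log(t - 1) + atan(t/3)/3.
Step 1. Decompose ∫((-5*t**3 + 10*t**2 - 49*t + 84)/(t**4 - 4*t**3 + 12*t**2 - 36*t + 27)) dt by partial fractions, (-5*t**3 + 10*t**2 - 49*t + 84)/(t**4 - 4*t**3 + 12*t**2 - 36*t + 27) = 1/(t**2 + 9) - 2/(t - 1) - 3/(t - 3): now ∫(-3/(t - 3)) dt + ∫(-2/(t - 1)) dt + ∫(1/(t**2 + 9)) dt.
Step 2. Evaluate the standard form [assuming t > 1]: now -2*log(t - 1) + ∫(-3/(t - 3)) dt + ∫(1/(t**2 + 9)) dt.
Step 3. Evaluate the standard form [assuming t > 3]: now -3*log(t - 3) - 2*log(t - 1) + ∫(1/(t**2 + 9)) dt.
Step 4. Evaluate the standard form: now -3*log(t - 3) - 2*log(t - 1) + atan(t/3)/3.
Answer: -3*log(t - 3) - 2*log(t - 1) + atan(t/3)/3.


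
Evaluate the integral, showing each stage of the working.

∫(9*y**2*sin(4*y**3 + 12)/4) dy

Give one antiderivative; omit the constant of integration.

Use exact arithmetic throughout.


Step 1. Substitute u = y**3 + 3, turning ∫(9*y**2*sin(4*y**3 + 12)/4) dy into ∫(3*sin(4*u)/4) du: now ∫(3*sin(4*u)/4) du.
Step 2. Evaluate the standard form: now -3*cos(4*u)/16.
Step 3. Substitute back u = y**3 + 3: now -3*cos(4*y**3 + 12)/16.
Answer: -3*cos(4*y**3 + 12)/16.


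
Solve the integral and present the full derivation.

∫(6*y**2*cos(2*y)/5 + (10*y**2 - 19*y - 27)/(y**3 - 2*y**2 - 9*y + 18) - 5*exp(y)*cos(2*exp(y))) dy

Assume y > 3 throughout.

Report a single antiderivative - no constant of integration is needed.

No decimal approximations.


Step 1. Rewrite: now ∫(6*y**2*cos(2*y)/5) dy + ∫((10*y**2 - 19*y - 27)/(y**3 - 2*y**2 - 9*y + 18)) dy + ∫(-5*exp(y)*cos(2*exp(y))) dy.
Step 2. Substitute u = exp(y), turning ∫(-5*exp(y)*cos(2*exp(y))) dy into ∫(-5*cos(2*u)) du: now ∫(6*y**2*cos(2*y)/5) dy + ∫((10*y**2 - 19*y - 27)/(y**3 - 2*y**2 - 9*y + 18)) dy + ∫(-5*cos(2*u)) du.
Step 3. Evaluate the standard form: now -5*sin(2*u)/2 + ∫(6*y**2*cos(2*y)/5) dy + ∫((10*y**2 - 19*y - 27)/(y**3 - 2*y**2 - 9*y + 18)) dy.
Step 4. Substitute back u = exp(y): now -5*sin(2*exp(y))/2 + ∫(6*y**2*cos(2*y)/5) dy + ∫((10*y**2 - 19*y - 27)/(y**3 - 2*y**2 - 9*y + 18)) dy.
Step 5. Decompose ∫((10*y**2 - 19*y - 27)/(y**3 - 2*y**2 - 9*y + 18)) dy by partial fractions, (10*y**2 - 19*y - 27)/(y**3 - 2*y**2 - 9*y + 18) = 4/(y + 3) + 5/(y - 2) + 1/(y - 3): now -5*sin(2*exp(y))/2 + ∫(6*y**2*cos(2*y)/5) dy + ∫(1/(y - 3)) dy + ∫(5/(y - 2)) dy + ∫(4/(y + 3)) dy.
Step 6. Evaluate the standard form [assuming y > 2]: now 5*log(y - 2) - 5*sin(2*exp(y))/2 + ∫(6*y**2*cos(2*y)/5) dy + ∫(1/(y - 3)) dy + ∫(4/(y + 3)) dy.
Step 7. Evaluate the standard form [assuming y > 3]: now log(y - 3) + 5*log(y - 2) - 5*sin(2*exp(y))/2 + ∫(6*y**2*cos(2*y)/5) dy + ∫(4/(y + 3)) dy.
Step 8. Evaluate the standard form [assuming y > -3]: now log(y - 3) + 5*log(y - 2) + 4*log(y + 3) - 5*sin(2*exp(y))/2 + ∫(6*y**2*cos(2*y)/5) dy.
Step 9. Integrate ∫(6*y**2*cos(2*y)/5) dy by parts with u = y**2, dv = (6*cos(2*y)/5) dy, so v = 3*sin(2*y)/5: now 3*y**2*sin(2*y)/5 + log(y - 3) + 5*log(y - 2) + 4*log(y + 3) - 5*sin(2*exp(y))/2 + ∫(-6*y*sin(2*y)/5) dy.
Step 10. Integrate ∫(-6*y*sin(2*y)/5) dy by parts with u = y, dv = (-6*sin(2*y)/5) dy, so v = 3*cos(2*y)/5: now 3*y**2*sin(2*y)/5 + 3*y*cos(2*y)/5 + log(y - 3) + 5*log(y - 2) + 4*log(y + 3) - 5*sin(2*exp(y))/2 + ∫(-3*cos(2*y)/5) dy.
Step 11. Evaluate the standard form: now 3*y**2*sin(2*y)/5 + 3*y*cos(2*y)/5 + log(y - 3) + 5*log(y - 2) + 4*log(y + 3) - 3*sin(2*y)/10 - 5*sin(2*exp(y))/2.
Answer: 3*y**2*sin(2*y)/5 + 3*y*cos(2*y)/5 + log(y - 3) + 5*log(y - 2) + 4*log(y + 3) - 3*sin(2*y)/10 - 5*sin(2*exp(y))/2.


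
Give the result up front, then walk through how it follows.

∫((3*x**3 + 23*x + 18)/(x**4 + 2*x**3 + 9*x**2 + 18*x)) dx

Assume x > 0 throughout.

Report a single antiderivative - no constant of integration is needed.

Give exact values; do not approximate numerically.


The answer is log(x) + 2*log(x + 2) - 2*atan(x/3)/3.
Step 1. Decompose ∫((3*x**3 + 23*x + 18)/(x**4 + 2*x**3 + 9*x**2 + 18*x)) dx by partial fractions, (3*x**3 + 23*x + 18)/(x**4 + 2*x**3 + 9*x**2 + 18*x) = -2/(x**2 + 9) + 2/(x + 2) + 1/x: now ∫(1/x) dx + ∫(2/(x + 2)) dx + ∫(-2/(x**2 + 9)) dx.
Step 2. Evaluate the standard form [assuming x > -2]: now 2*log(x + 2) + ∫(1/x) dx + ∫(-2/(x**2 + 9)) dx.
Step 3. Evaluate the standard form [assuming x > 0]: now log(x) + 2*log(x + 2) + ∫(-2/(x**2 + 9)) dx.
Step 4. Evaluate the standard form: now log(x) + 2*log(x + 2) - 2*atan(x/3)/3.
Answer: log(x) + 2*log(x + 2) - 2*atan(x/3)/3.


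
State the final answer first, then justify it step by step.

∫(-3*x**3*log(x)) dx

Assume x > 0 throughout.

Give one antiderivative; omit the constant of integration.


The answer is -3*x**4*log(x)/4 + 3*x**4/16.
Step 1. Integrate ∫(-3*x**3*log(x)) dx by parts with u = log(x), dv = (-3*x**3) dx, so v = -3*x**4/4 [assuming x > 0]: now -3*x**4*log(x)/4 + ∫(3*x**3/4) dx.
Step 2. Evaluate the standard form: now -3*x**4*log(x)/4 + 3*x**4/16.
Answer: -3*x**4*log(x)/4 + 3*x**4/16.


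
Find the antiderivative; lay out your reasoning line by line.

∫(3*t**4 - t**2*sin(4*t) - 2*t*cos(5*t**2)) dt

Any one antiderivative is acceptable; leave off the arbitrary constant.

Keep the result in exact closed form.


Step 1. Rewrite: now ∫(3*t**4) dt + ∫(-2*t*cos(5*t**2)) dt + ∫(-t**2*sin(4*t)) dt.
Step 2. Integrate ∫(-t**2*sin(4*t)) dt by parts with u = t**2, dv = (-sin(4*t)) dt, so v = cos(4*t)/4: now t**2*cos(4*t)/4 + ∫(3*t**4) dt + ∫(-t*cos(4*t)/2) dt + ∫(-2*t*cos(5*t**2)) dt.
Step 3. Integrate ∫(-t*cos(4*t)/2) dt by parts with u = t, dv = (-cos(4*t)/2) dt, so v = -sin(4*t)/8: now t**2*cos(4*t)/4 - t*sin(4*t)/8 + ∫(3*t**4) dt + ∫(-2*t*cos(5*t**2)) dt + ∫(sin(4*t)/8) dt.
Step 4. Evaluate the standard form: now t**2*cos(4*t)/4 - t*sin(4*t)/8 - cos(4*t)/32 + ∫(3*t**4) dt + ∫(-2*t*cos(5*t**2)) dt.
Step 5. Evaluate the standard form: now 3*t**5/5 + t**2*cos(4*t)/4 - t*sin(4*t)/8 - cos(4*t)/32 + ∫(-2*t*cos(5*t**2)) dt.
Step 6. Substitute u = t**2, turning ∫(-2*t*cos(5*t**2)) dt into ∫(-cos(5*u)) du: now 3*t**5/5 + t**2*cos(4*t)/4 - t*sin(4*t)/8 - cos(4*t)/32 + ∫(-cos(5*u)) du.
Step 7. Evaluate the standard form: now 3*t**5/5 + t**2*cos(4*t)/4 - t*sin(4*t)/8 - sin(5*u)/5 - cos(4*t)/32.
Step 8. Substitute back u = t**2: now 3*t**5/5 + t**2*cos(4*t)/4 - t*sin(4*t)/8 - sin(5*t**2)/5 - cos(4*t)/32.
Answer: 3*t**5/5 + t**2*cos(4*t)/4 - t*sin(4*t)/8 - sin(5*t**2)/5 - cos(4*t)/32.


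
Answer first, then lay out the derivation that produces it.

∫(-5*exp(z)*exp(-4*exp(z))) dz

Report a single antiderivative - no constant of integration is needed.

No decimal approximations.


The answer is 5*exp(-4*exp(z))/4.
Step 1. Substitute u = exp(z), turning ∫(-5*exp(z)*exp(-4*exp(z))) dz into ∫(-5*exp(-4*u)) du: now ∫(-5*exp(-4*u)) du.
Step 2. Evaluate the standard form: now 5*exp(-4*u)/4.
Step 3. Substitute back u = exp(z): now 5*exp(-4*exp(z))/4.
Answer: 5*exp(-4*exp(z))/4.


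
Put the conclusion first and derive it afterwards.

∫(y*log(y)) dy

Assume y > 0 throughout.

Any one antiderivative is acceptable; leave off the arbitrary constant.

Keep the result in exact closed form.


The answer is y**2*log(y)/2 - y**2/4.
Step 1. Integrate ∫(y*log(y)) dy by parts with u = log(y), dv = (y) dy, so v = y**2/2 [assuming y > 0]: now y**2*log(y)/2 + ∫(-y/2) dy.
Step 2. Evaluate the standard form: now y**2*log(y)/2 - y**2/4.
Answer: y**2*log(y)/2 - y**2/4.


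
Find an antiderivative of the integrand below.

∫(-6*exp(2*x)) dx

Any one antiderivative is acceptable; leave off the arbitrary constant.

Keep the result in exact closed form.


Answer: -3*exp(2*x).


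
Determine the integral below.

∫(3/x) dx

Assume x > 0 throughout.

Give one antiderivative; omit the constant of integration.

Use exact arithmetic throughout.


Answer: 3*log(x).


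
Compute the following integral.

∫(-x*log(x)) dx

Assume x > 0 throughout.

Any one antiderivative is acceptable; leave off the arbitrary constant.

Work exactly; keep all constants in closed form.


Answer: -x**2*log(x)/2 + x**2/4.


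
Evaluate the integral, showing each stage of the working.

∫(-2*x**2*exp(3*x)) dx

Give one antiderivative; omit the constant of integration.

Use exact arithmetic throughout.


Step 1. Integrate ∫(-2*x**2*exp(3*x)) dx by parts with u = x**2, dv = (-2*exp(3*x)) dx, so v = -2*exp(3*x)/3: now -2*x**2*exp(3*x)/3 + ∫(4*x*exp(3*x)/3) dx.
Step 2. Integrate ∫(4*x*exp(3*x)/3) dx by parts with u = x, dv = (4*exp(3*x)/3) dx, so v = 4*exp(3*x)/9: now -2*x**2*exp(3*x)/3 + 4*x*exp(3*x)/9 + ∫(-4*exp(3*x)/9) dx.
Step 3. Evaluate the standard form: now -2*x**2*exp(3*x)/3 + 4*x*exp(3*x)/9 - 4*exp(3*x)/27.
Answer: -2*x**2*exp(3*x)/3 + 4*x*exp(3*x)/9 - 4*exp(3*x)/27.


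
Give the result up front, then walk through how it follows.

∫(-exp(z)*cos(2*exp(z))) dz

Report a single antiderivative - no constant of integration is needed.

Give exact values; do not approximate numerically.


The answer is -sin(2*exp(z))/2.
Step 1. Substitute u = exp(z), turning ∫(-exp(z)*cos(2*exp(z))) dz into ∫(-cos(2*u)) du: now ∫(-cos(2*u)) du.
Step 2. Evaluate the standard form: now -sin(2*u)/2.
Step 3. Substitute back u = exp(z): now -sin(2*exp(z))/2.
Answer: -sin(2*exp(z))/2.


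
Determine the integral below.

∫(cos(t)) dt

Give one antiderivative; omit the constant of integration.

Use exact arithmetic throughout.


Answer: sin(t).


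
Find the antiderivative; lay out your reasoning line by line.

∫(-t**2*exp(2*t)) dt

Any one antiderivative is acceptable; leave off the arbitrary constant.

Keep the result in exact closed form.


Step 1. Integrate ∫(-t**2*exp(2*t)) dt by parts with u = t**2, dv = (-exp(2*t)) dt, so v = -exp(2*t)/2: now -t**2*exp(2*t)/2 + ∫(t*exp(2*t)) dt.
Step 2. Integrate ∫(t*exp(2*t)) dt by parts with u = t, dv = (exp(2*t)) dt, so v = exp(2*t)/2: now -t**2*exp(2*t)/2 + t*exp(2*t)/2 + ∫(-exp(2*t)/2) dt.
Step 3. Evaluate the standard form: now -t**2*exp(2*t)/2 + t*exp(2*t)/2 - exp(2*t)/4.
Answer: -t**2*exp(2*t)/2 + t*exp(2*t)/2 - exp(2*t)/4.


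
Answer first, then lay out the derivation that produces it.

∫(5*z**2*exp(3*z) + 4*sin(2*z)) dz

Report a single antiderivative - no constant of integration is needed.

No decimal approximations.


The answer is 5*z**2*exp(3*z)/3 - 10*z*exp(3*z)/9 + 10*exp(3*z)/27 - 2*cos(2*z).
Step 1. Rewrite: now ∫(5*z**2*exp(3*z)) dz + ∫(4*sin(2*z)) dz.
Step 2. Integrate ∫(5*z**2*exp(3*z)) dz by parts with u = z**2, dv = (5*exp(3*z)) dz, so v = 5*exp(3*z)/3: now 5*z**2*exp(3*z)/3 + ∫(-10*z*exp(3*z)/3) dz + ∫(4*sin(2*z)) dz.
Step 3. Integrate ∫(-10*z*exp(3*z)/3) dz by parts with u = z, dv = (-10*exp(3*z)/3) dz, so v = -10*exp(3*z)/9: now 5*z**2*exp(3*z)/3 - 10*z*exp(3*z)/9 + ∫(10*exp(3*z)/9) dz + ∫(4*sin(2*z)) dz.
Step 4. Evaluate the standard form: now 5*z**2*exp(3*z)/3 - 10*z*exp(3*z)/9 + 10*exp(3*z)/27 + ∫(4*sin(2*z)) dz.
Step 5. Evaluate the standard form: now 5*z**2*exp(3*z)/3 - 10*z*exp(3*z)/9 + 10*exp(3*z)/27 - 2*cos(2*z).
Answer: 5*z**2*exp(3*z)/3 - 10*z*exp(3*z)/9 + 10*exp(3*z)/27 - 2*cos(2*z).


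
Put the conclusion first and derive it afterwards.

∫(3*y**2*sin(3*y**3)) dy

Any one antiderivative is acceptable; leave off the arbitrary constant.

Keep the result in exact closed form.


The answer is -cos(3*y**3)/3.
Step 1. Substitute u = y**3, turning ∫(3*y**2*sin(3*y**3)) dy into ∫(sin(3*u)) du: now ∫(sin(3*u)) du.
Step 2. Evaluate the standard form: now -cos(3*u)/3.
Step 3. Substitute back u = y**3: now -cos(3*y**3)/3.
Answer: -cos(3*y**3)/3.


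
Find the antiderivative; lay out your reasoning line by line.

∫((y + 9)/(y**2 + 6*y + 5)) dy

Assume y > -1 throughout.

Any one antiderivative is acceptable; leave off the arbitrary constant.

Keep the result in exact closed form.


Step 1. Decompose ∫((y + 9)/(y**2 + 6*y + 5)) dy by partial fractions, (y + 9)/(y**2 + 6*y + 5) = -1/(y + 5) + 2/(y + 1): now ∫(2/(y + 1)) dy + ∫(-1/(y + 5)) dy.
Step 2. Evaluate the standard form [assuming y > -5]: now -log(y + 5) + ∫(2/(y + 1)) dy.
Step 3. Evaluate the standard form [assuming y > -1]: now 2*log(y + 1) - log(y + 5).
Answer: 2*log(y + 1) - log(y + 5).


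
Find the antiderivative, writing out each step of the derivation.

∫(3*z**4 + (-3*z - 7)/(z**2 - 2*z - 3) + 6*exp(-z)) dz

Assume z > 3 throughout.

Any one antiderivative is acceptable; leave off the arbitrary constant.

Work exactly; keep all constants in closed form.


Step 1. Rewrite: now ∫(3*z**4) dz + ∫((-3*z - 7)/(z**2 - 2*z - 3)) dz + ∫(6*exp(-z)) dz.
Step 2. Evaluate the standard form: now 3*z**5/5 + ∫((-3*z - 7)/(z**2 - 2*z - 3)) dz + ∫(6*exp(-z)) dz.
Step 3. Evaluate the standard form: now 3*z**5/5 + ∫((-3*z - 7)/(z**2 - 2*z - 3)) dz - 6*exp(-z).
Step 4. Decompose ∫((-3*z - 7)/(z**2 - 2*z - 3)) dz by partial fractions, (-3*z - 7)/(z**2 - 2*z - 3) = 1/(z + 1) - 4/(z - 3): now 3*z**5/5 + ∫(-4/(z - 3)) dz + ∫(1/(z + 1)) dz - 6*exp(-z).
Step 5. Evaluate the standard form [assuming z > 3]: now 3*z**5/5 - 4*log(z - 3) + ∫(1/(z + 1)) dz - 6*exp(-z).
Step 6. Evaluate the standard form [assuming z > -1]: now 3*z**5/5 - 4*log(z - 3) + log(z + 1) - 6*exp(-z).
Answer: 3*z**5/5 - 4*log(z - 3) + log(z + 1) - 6*exp(-z).


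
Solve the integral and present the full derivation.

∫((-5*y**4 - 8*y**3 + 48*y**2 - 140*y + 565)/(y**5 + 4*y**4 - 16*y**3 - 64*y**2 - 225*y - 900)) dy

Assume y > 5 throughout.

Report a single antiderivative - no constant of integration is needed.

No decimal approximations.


Step 1. Decompose ∫((-5*y**4 - 8*y**3 + 48*y**2 - 140*y + 565)/(y**5 + 4*y**4 - 16*y**3 - 64*y**2 - 225*y - 900)) dy by partial fractions, (-5*y**4 - 8*y**3 + 48*y**2 - 140*y + 565)/(y**5 + 4*y**4 - 16*y**3 - 64*y**2 - 225*y - 900) = 2/(y**2 + 9) + 1/(y + 5) - 5/(y + 4) - 1/(y - 5): now ∫(-1/(y - 5)) dy + ∫(-5/(y + 4)) dy + ∫(1/(y + 5)) dy + ∫(2/(y**2 + 9)) dy.
Step 2. Evaluate the standard form [assuming y > -5]: now log(y + 5) + ∫(-1/(y - 5)) dy + ∫(-5/(y + 4)) dy + ∫(2/(y**2 + 9)) dy.
Step 3. Evaluate the standard form [assuming y > 5]: now -log(y - 5) + log(y + 5) + ∫(-5/(y + 4)) dy + ∫(2/(y**2 + 9)) dy.
Step 4. Evaluate the standard form [assuming y > -4]: now -log(y - 5) - 5*log(y + 4) + log(y + 5) + ∫(2/(y**2 + 9)) dy.
Step 5. Evaluate the standard form: now -log(y - 5) - 5*log(y + 4) + log(y + 5) + 2*atan(y/3)/3.
Answer: -log(y - 5) - 5*log(y + 4) + log(y + 5) + 2*atan(y/3)/3.


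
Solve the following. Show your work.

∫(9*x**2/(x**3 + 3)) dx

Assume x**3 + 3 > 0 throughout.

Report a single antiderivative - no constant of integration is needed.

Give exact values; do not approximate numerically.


Step 1. Substitute u = x**3 + 3, turning ∫(9*x**2/(x**3 + 3)) dx into ∫(3/u) du: now ∫(3/u) du.
Step 2. Evaluate the standard form [assuming u > 0]: now 3*log(u).
Step 3. Substitute back u = x**3 + 3: now 3*log(x**3 + 3).
Answer: 3*log(x**3 + 3).


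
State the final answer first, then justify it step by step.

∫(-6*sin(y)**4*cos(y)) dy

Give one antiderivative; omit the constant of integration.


The answer is -6*sin(y)**5/5.
Step 1. Substitute u = sin(y), turning ∫(-6*sin(y)**4*cos(y)) dy into ∫(-6*u**4) du: now ∫(-6*u**4) du.
Step 2. Evaluate the standard form: now -6*u**5/5.
Step 3. Substitute back u = sin(y): now -6*sin(y)**5/5.
Answer: -6*sin(y)**5/5.


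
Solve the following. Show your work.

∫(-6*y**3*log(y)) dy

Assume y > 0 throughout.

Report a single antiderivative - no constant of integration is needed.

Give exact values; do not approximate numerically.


Step 1. Integrate ∫(-6*y**3*log(y)) dy by parts with u = log(y), dv = (-6*y**3) dy, so v = -3*y**4/2 [assuming y > 0]: now -3*y**4*log(y)/2 + ∫(3*y**3/2) dy.
Step 2. Evaluate the standard form: now -3*y**4*log(y)/2 + 3*y**4/8.
Answer: -3*y**4*log(y)/2 + 3*y**4/8.


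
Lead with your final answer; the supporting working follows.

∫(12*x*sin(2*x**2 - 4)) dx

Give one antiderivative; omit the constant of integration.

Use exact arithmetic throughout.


The answer is -3*cos(2*x**2 - 4).
Step 1. Substitute u = x**2 - 2, turning ∫(12*x*sin(2*x**2 - 4)) dx into ∫(6*sin(2*u)) du: now ∫(6*sin(2*u)) du.
Step 2. Evaluate the standard form: now -3*cos(2*u).
Step 3. Substitute back u = x**2 - 2: now -3*cos(2*x**2 - 4).
Answer: -3*cos(2*x**2 - 4).


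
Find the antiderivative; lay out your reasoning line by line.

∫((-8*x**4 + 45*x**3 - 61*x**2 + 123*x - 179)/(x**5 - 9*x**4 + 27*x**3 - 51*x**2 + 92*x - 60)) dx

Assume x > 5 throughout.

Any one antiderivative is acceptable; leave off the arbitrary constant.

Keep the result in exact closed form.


Step 1. Decompose ∫((-8*x**4 + 45*x**3 - 61*x**2 + 123*x - 179)/(x**5 - 9*x**4 + 27*x**3 - 51*x**2 + 92*x - 60)) dx by partial fractions, (-8*x**4 + 45*x**3 - 61*x**2 + 123*x - 179)/(x**5 - 9*x**4 + 27*x**3 - 51*x**2 + 92*x - 60) = -3/(x**2 + 4) - 2/(x - 1) - 4/(x - 3) - 2/(x - 5): now ∫(-2/(x - 5)) dx + ∫(-4/(x - 3)) dx + ∫(-2/(x - 1)) dx + ∫(-3/(x**2 + 4)) dx.
Step 2. Evaluate the standard form [assuming x > 3]: now -4*log(x - 3) + ∫(-2/(x - 5)) dx + ∫(-2/(x - 1)) dx + ∫(-3/(x**2 + 4)) dx.
Step 3. Evaluate the standard form [assuming x > 1]: now -4*log(x - 3) - 2*log(x - 1) + ∫(-2/(x - 5)) dx + ∫(-3/(x**2 + 4)) dx.
Step 4. Evaluate the standard form [assuming x > 5]: now -2*log(x - 5) - 4*log(x - 3) - 2*log(x - 1) + ∫(-3/(x**2 + 4)) dx.
Step 5. Evaluate the standard form: now -2*log(x - 5) - 4*log(x - 3) - 2*log(x - 1) - 3*atan(x/2)/2.
Answer: -2*log(x - 5) - 4*log(x - 3) - 2*log(x - 1) - 3*atan(x/2)/2.


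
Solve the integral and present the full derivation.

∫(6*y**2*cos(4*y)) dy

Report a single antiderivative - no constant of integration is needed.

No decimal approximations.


Step 1. Integrate ∫(6*y**2*cos(4*y)) dy by parts with u = y**2, dv = (6*cos(4*y)) dy, so v = 3*sin(4*y)/2: now 3*y**2*sin(4*y)/2 + ∫(-3*y*sin(4*y)) dy.
Step 2. Integrate ∫(-3*y*sin(4*y)) dy by parts with u = y, dv = (-3*sin(4*y)) dy, so v = 3*cos(4*y)/4: now 3*y**2*sin(4*y)/2 + 3*y*cos(4*y)/4 + ∫(-3*cos(4*y)/4) dy.
Step 3. Evaluate the standard form: now 3*y**2*sin(4*y)/2 + 3*y*cos(4*y)/4 - 3*sin(4*y)/16.
Answer: 3*y**2*sin(4*y)/2 + 3*y*cos(4*y)/4 - 3*sin(4*y)/16.
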